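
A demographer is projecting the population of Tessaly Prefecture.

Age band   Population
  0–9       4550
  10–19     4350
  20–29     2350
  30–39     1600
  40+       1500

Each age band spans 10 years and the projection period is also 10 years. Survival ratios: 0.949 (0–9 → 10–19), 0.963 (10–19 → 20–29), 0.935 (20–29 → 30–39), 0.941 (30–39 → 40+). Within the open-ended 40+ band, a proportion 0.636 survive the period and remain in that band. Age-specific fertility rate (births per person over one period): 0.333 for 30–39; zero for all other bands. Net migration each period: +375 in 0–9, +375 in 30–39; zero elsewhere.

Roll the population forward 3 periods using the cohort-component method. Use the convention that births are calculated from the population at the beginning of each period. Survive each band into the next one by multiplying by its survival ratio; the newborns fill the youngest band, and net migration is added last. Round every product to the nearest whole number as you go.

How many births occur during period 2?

856

Numbering the groups 1..5 from youngest to oldest:
— Period 1 —
Births: 1600 × 0.333 = 533
Group 2: 4550 × 0.949 = 4318
Group 3: 4350 × 0.963 = 4189
Group 4: 2350 × 0.935 = 2197
Group 5: 1600 × 0.941 + 1500 × 0.636 = 1506 + 954 = 2460
Net migration: Group 1 + 375 → 908; Group 4 + 375 → 2572
Giving 908 / 4318 / 4189 / 2572 / 2460.
— Period 2 —
Births: 2572 × 0.333 = 856
Group 2: 908 × 0.949 = 862
Group 3: 4318 × 0.963 = 4158
Group 4: 4189 × 0.935 = 3917
Group 5: 2572 × 0.941 + 2460 × 0.636 = 2420 + 1565 = 3985
Net migration: Group 1 + 375 → 1231; Group 4 + 375 → 4292
Giving 1231 / 862 / 4158 / 4292 / 3985.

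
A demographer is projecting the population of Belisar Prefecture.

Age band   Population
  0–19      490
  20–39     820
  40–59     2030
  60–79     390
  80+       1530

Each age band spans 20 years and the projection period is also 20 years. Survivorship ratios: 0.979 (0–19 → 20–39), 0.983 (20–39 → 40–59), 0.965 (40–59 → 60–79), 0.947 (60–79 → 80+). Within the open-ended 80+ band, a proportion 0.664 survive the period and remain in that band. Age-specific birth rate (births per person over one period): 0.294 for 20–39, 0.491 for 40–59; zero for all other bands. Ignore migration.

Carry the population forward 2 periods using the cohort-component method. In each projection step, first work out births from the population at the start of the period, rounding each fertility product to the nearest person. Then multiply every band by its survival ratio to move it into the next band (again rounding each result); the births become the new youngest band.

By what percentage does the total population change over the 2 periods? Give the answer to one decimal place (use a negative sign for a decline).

9.8

(Bands numbered youngest = 1 to oldest = 5.)
Period 1.
Births: 820 × 0.294 = 241 ; 2030 × 0.491 = 997 — total 1238
Band 2: 490 × 0.979 = 480
Band 3: 820 × 0.983 = 806
Band 4: 2030 × 0.965 = 1959
Band 5: 390 × 0.947 + 1530 × 0.664 = 369 + 1016 = 1385
End of period: [1238, 480, 806, 1959, 1385]
Period 2.
Births: 480 × 0.294 = 141 ; 806 × 0.491 = 396 — total 537
Band 2: 1238 × 0.979 = 1212
Band 3: 480 × 0.983 = 472
Band 4: 806 × 0.965 = 778
Band 5: 1959 × 0.947 + 1385 × 0.664 = 1855 + 920 = 2775
End of period: [537, 1212, 472, 778, 2775]
Total: 5260 → 5774; change = 514; percentage change = 9.8%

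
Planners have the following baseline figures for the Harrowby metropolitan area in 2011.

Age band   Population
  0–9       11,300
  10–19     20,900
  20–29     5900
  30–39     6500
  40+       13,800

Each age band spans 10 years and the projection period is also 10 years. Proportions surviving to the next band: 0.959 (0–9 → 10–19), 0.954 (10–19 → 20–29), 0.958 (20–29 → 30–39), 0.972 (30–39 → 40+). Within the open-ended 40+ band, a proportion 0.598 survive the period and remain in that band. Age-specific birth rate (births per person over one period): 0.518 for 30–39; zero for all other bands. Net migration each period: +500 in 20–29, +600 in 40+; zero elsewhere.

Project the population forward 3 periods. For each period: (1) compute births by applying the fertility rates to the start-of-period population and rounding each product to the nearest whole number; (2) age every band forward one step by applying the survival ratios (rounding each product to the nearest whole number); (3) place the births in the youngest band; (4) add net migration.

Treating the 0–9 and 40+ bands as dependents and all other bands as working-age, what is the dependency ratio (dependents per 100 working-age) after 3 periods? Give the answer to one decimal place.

Let band 1 be 0–9 through band 5 = 40+.
[period 1]
Births: 6500 × 0.518 = 3367
Band 2: 11300 × 0.959 = 10837
Band 3: 20900 × 0.954 = 19939
Band 4: 5900 × 0.958 = 5652
Band 5: 6500 × 0.972 + 13800 × 0.598 = 6318 + 8252 = 14570
Net migration: Band 3 + 500 → 20439; Band 5 + 600 → 15170
Population now: 0–9=3367, 10–19=10837, 20–29=20439, 30–39=5652, 40+=15170
[period 2]
Births: 5652 × 0.518 = 2928
Band 2: 3367 × 0.959 = 3229
Band 3: 10837 × 0.954 = 10338
Band 4: 20439 × 0.958 = 19581
Band 5: 5652 × 0.972 + 15170 × 0.598 = 5494 + 9072 = 14566
Net migration: Band 3 + 500 → 10838; Band 5 + 600 → 15166
Population now: 0–9=2928, 10–19=3229, 20–29=10838, 30–39=19581, 40+=15166
[period 3]
Births: 19581 × 0.518 = 10143
Band 2: 2928 × 0.959 = 2808
Band 3: 3229 × 0.954 = 3080
Band 4: 10838 × 0.958 = 10383
Band 5: 19581 × 0.972 + 15166 × 0.598 = 19033 + 9069 = 28102
Net migration: Band 3 + 500 → 3580; Band 5 + 600 → 28702
Population now: 0–9=10143, 10–19=2808, 20–29=3580, 30–39=10383, 40+=28702
Dependents (band 0–9 + band 40+) = 10143 + 28702 = 38845; working-age = 16771; ratio = 38845/16771 × 100 = 231.6

231.6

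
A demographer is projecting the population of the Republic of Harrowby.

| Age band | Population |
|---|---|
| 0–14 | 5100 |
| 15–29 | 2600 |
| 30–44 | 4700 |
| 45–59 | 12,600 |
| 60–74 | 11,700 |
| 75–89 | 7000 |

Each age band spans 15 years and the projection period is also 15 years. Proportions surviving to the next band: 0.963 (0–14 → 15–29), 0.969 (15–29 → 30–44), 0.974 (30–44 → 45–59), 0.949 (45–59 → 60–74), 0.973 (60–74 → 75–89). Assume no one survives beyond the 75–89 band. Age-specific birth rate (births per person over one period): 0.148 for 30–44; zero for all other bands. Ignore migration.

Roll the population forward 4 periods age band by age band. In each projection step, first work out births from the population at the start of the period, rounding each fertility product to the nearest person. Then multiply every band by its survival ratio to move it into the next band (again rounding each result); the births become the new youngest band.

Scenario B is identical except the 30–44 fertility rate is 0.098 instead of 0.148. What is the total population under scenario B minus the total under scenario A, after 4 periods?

Period 1.
Births: 4700 × 0.148 = 696
15–29: 5100 × 0.963 = 4911
30–44: 2600 × 0.969 = 2519
45–59: 4700 × 0.974 = 4578
60–74: 12600 × 0.949 = 11957
75–89: 11700 × 0.973 = 11384
End of period: [696, 4911, 2519, 4578, 11957, 11384]
Period 2.
Births: 2519 × 0.148 = 373
15–29: 696 × 0.963 = 670
30–44: 4911 × 0.969 = 4759
45–59: 2519 × 0.974 = 2454
60–74: 4578 × 0.949 = 4345
75–89: 11957 × 0.973 = 11634
End of period: [373, 670, 4759, 2454, 4345, 11634]
Period 3.
Births: 4759 × 0.148 = 704
15–29: 373 × 0.963 = 359
30–44: 670 × 0.969 = 649
45–59: 4759 × 0.974 = 4635
60–74: 2454 × 0.949 = 2329
75–89: 4345 × 0.973 = 4228
End of period: [704, 359, 649, 4635, 2329, 4228]
Period 4.
Births: 649 × 0.148 = 96
15–29: 704 × 0.963 = 678
30–44: 359 × 0.969 = 348
45–59: 649 × 0.974 = 632
60–74: 4635 × 0.949 = 4399
75–89: 2329 × 0.973 = 2266
End of period: [96, 678, 348, 632, 4399, 2266]
Scenario A total after 4 periods: 8419
Scenario B projection —
Period 1.
Births: 4700 × 0.098 = 461
15–29: 5100 × 0.963 = 4911
30–44: 2600 × 0.969 = 2519
45–59: 4700 × 0.974 = 4578
60–74: 12600 × 0.949 = 11957
75–89: 11700 × 0.973 = 11384
End of period: [461, 4911, 2519, 4578, 11957, 11384]
Period 2.
Births: 2519 × 0.098 = 247
15–29: 461 × 0.963 = 444
30–44: 4911 × 0.969 = 4759
45–59: 2519 × 0.974 = 2454
60–74: 4578 × 0.949 = 4345
75–89: 11957 × 0.973 = 11634
End of period: [247, 444, 4759, 2454, 4345, 11634]
Period 3.
Births: 4759 × 0.098 = 466
15–29: 247 × 0.963 = 238
30–44: 444 × 0.969 = 430
45–59: 4759 × 0.974 = 4635
60–74: 2454 × 0.949 = 2329
75–89: 4345 × 0.973 = 4228
End of period: [466, 238, 430, 4635, 2329, 4228]
Period 4.
Births: 430 × 0.098 = 42
15–29: 466 × 0.963 = 449
30–44: 238 × 0.969 = 231
45–59: 430 × 0.974 = 419
60–74: 4635 × 0.949 = 4399
75–89: 2329 × 0.973 = 2266
End of period: [42, 449, 231, 419, 4399, 2266]
Scenario B total after 4 periods: 7806
Difference B − A = 7806 − 8419 = -613

-613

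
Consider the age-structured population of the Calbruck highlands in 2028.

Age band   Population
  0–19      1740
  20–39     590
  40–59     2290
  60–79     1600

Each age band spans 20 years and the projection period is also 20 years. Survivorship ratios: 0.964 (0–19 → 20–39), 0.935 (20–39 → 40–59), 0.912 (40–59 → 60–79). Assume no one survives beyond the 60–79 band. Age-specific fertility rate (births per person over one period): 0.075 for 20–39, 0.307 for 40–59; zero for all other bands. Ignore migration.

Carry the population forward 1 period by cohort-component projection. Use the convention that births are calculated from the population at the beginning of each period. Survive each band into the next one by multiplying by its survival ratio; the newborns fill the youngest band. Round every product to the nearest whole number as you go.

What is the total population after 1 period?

— Period 1 —
Births: 590 × 0.075 = 44  |  2290 × 0.307 = 703 — total 747
20–39: 1740 × 0.964 = 1677
40–59: 590 × 0.935 = 552
60–79: 2290 × 0.912 = 2088
End of period: [747, 1677, 552, 2088]
Total after period 1: 747 + 1677 + 552 + 2088 = 5064

5064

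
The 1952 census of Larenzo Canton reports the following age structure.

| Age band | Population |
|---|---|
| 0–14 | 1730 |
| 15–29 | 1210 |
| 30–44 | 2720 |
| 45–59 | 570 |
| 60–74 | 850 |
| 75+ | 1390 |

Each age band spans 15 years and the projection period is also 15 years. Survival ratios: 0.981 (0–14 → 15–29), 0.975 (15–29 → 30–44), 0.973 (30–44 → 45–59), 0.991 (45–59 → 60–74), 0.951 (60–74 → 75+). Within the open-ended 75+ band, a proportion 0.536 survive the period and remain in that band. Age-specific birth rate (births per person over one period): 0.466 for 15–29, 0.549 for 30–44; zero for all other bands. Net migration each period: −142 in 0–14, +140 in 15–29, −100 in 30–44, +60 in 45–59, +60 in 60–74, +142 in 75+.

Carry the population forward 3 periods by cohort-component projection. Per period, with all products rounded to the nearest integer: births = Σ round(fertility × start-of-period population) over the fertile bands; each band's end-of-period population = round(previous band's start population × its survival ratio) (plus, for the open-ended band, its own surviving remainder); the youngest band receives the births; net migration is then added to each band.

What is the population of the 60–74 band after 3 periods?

1161

Numbering the groups 1..6 from youngest to oldest:
Period 1:
Births: 1210 × 0.466 = 564, 2720 × 0.549 = 1493 → total 2057
Group 2: 1730 × 0.981 = 1697
Group 3: 1210 × 0.975 = 1180
Group 4: 2720 × 0.973 = 2647
Group 5: 570 × 0.991 = 565
Group 6: 850 × 0.951 + 1390 × 0.536 = 808 + 745 = 1553
Net migration: Group 1 − 142 → 1915; Group 2 + 140 → 1837; Group 3 − 100 → 1080; Group 4 + 60 → 2707; Group 5 + 60 → 625; Group 6 + 142 → 1695
→ [1915, 1837, 1080, 2707, 625, 1695]
Period 2:
Births: 1837 × 0.466 = 856, 1080 × 0.549 = 593 → total 1449
Group 2: 1915 × 0.981 = 1879
Group 3: 1837 × 0.975 = 1791
Group 4: 1080 × 0.973 = 1051
Group 5: 2707 × 0.991 = 2683
Group 6: 625 × 0.951 + 1695 × 0.536 = 594 + 909 = 1503
Net migration: Group 1 − 142 → 1307; Group 2 + 140 → 2019; Group 3 − 100 → 1691; Group 4 + 60 → 1111; Group 5 + 60 → 2743; Group 6 + 142 → 1645
→ [1307, 2019, 1691, 1111, 2743, 1645]
Period 3:
Births: 2019 × 0.466 = 941, 1691 × 0.549 = 928 → total 1869
Group 2: 1307 × 0.981 = 1282
Group 3: 2019 × 0.975 = 1969
Group 4: 1691 × 0.973 = 1645
Group 5: 1111 × 0.991 = 1101
Group 6: 2743 × 0.951 + 1645 × 0.536 = 2609 + 882 = 3491
Net migration: Group 1 − 142 → 1727; Group 2 + 140 → 1422; Group 3 − 100 → 1869; Group 4 + 60 → 1705; Group 5 + 60 → 1161; Group 6 + 142 → 3633
→ [1727, 1422, 1869, 1705, 1161, 3633]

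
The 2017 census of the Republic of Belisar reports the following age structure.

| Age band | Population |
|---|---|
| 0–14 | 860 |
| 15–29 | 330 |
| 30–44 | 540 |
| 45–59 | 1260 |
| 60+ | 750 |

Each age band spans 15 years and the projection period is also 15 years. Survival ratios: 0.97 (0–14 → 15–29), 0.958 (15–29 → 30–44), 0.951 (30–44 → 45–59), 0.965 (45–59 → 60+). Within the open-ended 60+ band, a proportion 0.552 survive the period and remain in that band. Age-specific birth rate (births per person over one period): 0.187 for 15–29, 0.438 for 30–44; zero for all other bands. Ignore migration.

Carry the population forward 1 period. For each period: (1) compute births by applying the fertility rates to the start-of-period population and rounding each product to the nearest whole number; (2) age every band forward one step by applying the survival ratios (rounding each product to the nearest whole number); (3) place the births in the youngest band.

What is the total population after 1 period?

3593

Let band 1 be 0–14 through band 5 = 60+.
Period 1.
Births: 330 * 0.187 = 62, 540 * 0.438 = 237 → total 299
Band 2: 860 * 0.97 = 834
Band 3: 330 * 0.958 = 316
Band 4: 540 * 0.951 = 514
Band 5: 1260 * 0.965 + 750 * 0.552 = 1216 + 414 = 1630
End of period: [299, 834, 316, 514, 1630]
Total after period 1: 299 + 834 + 316 + 514 + 1630 = 3593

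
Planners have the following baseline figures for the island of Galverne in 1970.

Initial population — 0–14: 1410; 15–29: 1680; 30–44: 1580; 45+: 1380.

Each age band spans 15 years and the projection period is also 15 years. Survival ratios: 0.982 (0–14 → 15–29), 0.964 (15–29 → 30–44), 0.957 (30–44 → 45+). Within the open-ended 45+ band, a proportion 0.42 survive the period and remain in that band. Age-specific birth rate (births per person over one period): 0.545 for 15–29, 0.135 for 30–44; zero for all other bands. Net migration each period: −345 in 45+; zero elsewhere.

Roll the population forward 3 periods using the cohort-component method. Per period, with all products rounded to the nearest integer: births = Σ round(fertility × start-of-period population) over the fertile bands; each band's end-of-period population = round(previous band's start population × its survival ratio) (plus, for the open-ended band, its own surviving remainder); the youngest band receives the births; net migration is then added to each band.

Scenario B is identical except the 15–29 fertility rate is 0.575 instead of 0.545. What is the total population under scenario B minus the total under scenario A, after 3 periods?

[period 1]
Births: 1680 × 0.545 = 916  |  1580 × 0.135 = 213 — total 1129
15–29: 1410 × 0.982 = 1385
30–44: 1680 × 0.964 = 1620
45+: 1580 × 0.957 + 1380 × 0.42 = 1512 + 580 = 2092
Net migration: 45+ − 345 → 1747
Giving 1129 / 1385 / 1620 / 1747.
[period 2]
Births: 1385 × 0.545 = 755  |  1620 × 0.135 = 219 — total 974
15–29: 1129 × 0.982 = 1109
30–44: 1385 × 0.964 = 1335
45+: 1620 × 0.957 + 1747 × 0.42 = 1550 + 734 = 2284
Net migration: 45+ − 345 → 1939
Giving 974 / 1109 / 1335 / 1939.
[period 3]
Births: 1109 × 0.545 = 604  |  1335 × 0.135 = 180 — total 784
15–29: 974 × 0.982 = 956
30–44: 1109 × 0.964 = 1069
45+: 1335 × 0.957 + 1939 × 0.42 = 1278 + 814 = 2092
Net migration: 45+ − 345 → 1747
Giving 784 / 956 / 1069 / 1747.
Scenario A total after 3 periods: 4556
Scenario B projection —
[period 1]
Births: 1680 × 0.575 = 966  |  1580 × 0.135 = 213 — total 1179
15–29: 1410 × 0.982 = 1385
30–44: 1680 × 0.964 = 1620
45+: 1580 × 0.957 + 1380 × 0.42 = 1512 + 580 = 2092
Net migration: 45+ − 345 → 1747
Giving 1179 / 1385 / 1620 / 1747.
[period 2]
Births: 1385 × 0.575 = 796  |  1620 × 0.135 = 219 — total 1015
15–29: 1179 × 0.982 = 1158
30–44: 1385 × 0.964 = 1335
45+: 1620 × 0.957 + 1747 × 0.42 = 1550 + 734 = 2284
Net migration: 45+ − 345 → 1939
Giving 1015 / 1158 / 1335 / 1939.
[period 3]
Births: 1158 × 0.575 = 666  |  1335 × 0.135 = 180 — total 846
15–29: 1015 × 0.982 = 997
30–44: 1158 × 0.964 = 1116
45+: 1335 × 0.957 + 1939 × 0.42 = 1278 + 814 = 2092
Net migration: 45+ − 345 → 1747
Giving 846 / 997 / 1116 / 1747.
Scenario B total after 3 periods: 4706
Difference B − A = 4706 − 4556 = 150

150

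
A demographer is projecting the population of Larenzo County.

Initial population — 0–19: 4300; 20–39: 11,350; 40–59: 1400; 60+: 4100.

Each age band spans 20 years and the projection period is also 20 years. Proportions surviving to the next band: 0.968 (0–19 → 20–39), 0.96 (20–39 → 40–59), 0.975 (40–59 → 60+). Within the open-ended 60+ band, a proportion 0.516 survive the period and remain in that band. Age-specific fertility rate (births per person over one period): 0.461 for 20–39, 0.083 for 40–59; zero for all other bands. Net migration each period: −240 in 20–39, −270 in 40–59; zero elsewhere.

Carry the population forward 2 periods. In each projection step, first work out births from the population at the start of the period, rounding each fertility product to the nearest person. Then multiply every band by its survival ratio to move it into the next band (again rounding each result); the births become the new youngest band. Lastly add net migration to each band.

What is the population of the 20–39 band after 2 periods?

Period 1:
Births: 11350 * 0.461 = 5232 ; 1400 * 0.083 = 116 — total 5348
20–39: 4300 * 0.968 = 4162
40–59: 11350 * 0.96 = 10896
60+: 1400 * 0.975 + 4100 * 0.516 = 1365 + 2116 = 3481
Net migration: 20–39 − 240 → 3922; 40–59 − 270 → 10626
Giving 5348 / 3922 / 10626 / 3481.
Period 2:
Births: 3922 * 0.461 = 1808 ; 10626 * 0.083 = 882 — total 2690
20–39: 5348 * 0.968 = 5177
40–59: 3922 * 0.96 = 3765
60+: 10626 * 0.975 + 3481 * 0.516 = 10360 + 1796 = 12156
Net migration: 20–39 − 240 → 4937; 40–59 − 270 → 3495
Giving 2690 / 4937 / 3495 / 12156.

4937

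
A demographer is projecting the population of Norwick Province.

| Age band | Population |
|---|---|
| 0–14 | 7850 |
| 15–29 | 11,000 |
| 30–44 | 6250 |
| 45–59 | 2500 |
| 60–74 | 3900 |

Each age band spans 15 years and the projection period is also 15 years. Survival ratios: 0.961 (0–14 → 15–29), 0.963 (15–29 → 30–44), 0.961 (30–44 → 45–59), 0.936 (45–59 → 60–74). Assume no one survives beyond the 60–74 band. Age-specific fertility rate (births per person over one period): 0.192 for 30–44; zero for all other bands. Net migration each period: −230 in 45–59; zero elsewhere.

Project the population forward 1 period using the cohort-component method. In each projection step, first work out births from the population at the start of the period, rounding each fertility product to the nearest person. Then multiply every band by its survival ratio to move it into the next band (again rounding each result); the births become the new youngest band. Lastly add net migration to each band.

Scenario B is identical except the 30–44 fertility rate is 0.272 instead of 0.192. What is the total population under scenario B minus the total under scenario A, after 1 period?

Let band 1 be 0–14 through band 5 = 60–74.
Period 1.
Births: 6250 * 0.192 = 1200
Band 2: 7850 * 0.961 = 7544
Band 3: 11000 * 0.963 = 10593
Band 4: 6250 * 0.961 = 6006
Band 5: 2500 * 0.936 = 2340
Net migration: Band 4 − 230 → 5776
End of period: [1200, 7544, 10593, 5776, 2340]
Scenario A total after 1 period: 27453
Scenario B projection —
Period 1.
Births: 6250 * 0.272 = 1700
Band 2: 7850 * 0.961 = 7544
Band 3: 11000 * 0.963 = 10593
Band 4: 6250 * 0.961 = 6006
Band 5: 2500 * 0.936 = 2340
Net migration: Band 4 − 230 → 5776
End of period: [1700, 7544, 10593, 5776, 2340]
Scenario B total after 1 period: 27953
Difference B − A = 27953 − 27453 = 500

500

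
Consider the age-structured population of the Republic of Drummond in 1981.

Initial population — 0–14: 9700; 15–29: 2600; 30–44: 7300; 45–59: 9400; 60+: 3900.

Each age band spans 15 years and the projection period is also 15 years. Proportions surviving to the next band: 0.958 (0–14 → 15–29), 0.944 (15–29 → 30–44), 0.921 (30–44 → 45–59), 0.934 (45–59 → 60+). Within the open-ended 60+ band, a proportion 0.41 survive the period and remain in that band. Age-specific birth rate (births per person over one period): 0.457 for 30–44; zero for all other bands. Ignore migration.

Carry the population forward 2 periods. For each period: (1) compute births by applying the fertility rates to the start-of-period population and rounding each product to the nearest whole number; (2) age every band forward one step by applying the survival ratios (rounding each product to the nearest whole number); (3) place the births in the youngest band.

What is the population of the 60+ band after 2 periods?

10534

Period 1.
Births: 7300 × 0.457 = 3336
15–29: 9700 × 0.958 = 9293
30–44: 2600 × 0.944 = 2454
45–59: 7300 × 0.921 = 6723
60+: 9400 × 0.934 + 3900 × 0.41 = 8780 + 1599 = 10379
Population now: 0–14=3336, 15–29=9293, 30–44=2454, 45–59=6723, 60+=10379
Period 2.
Births: 2454 × 0.457 = 1121
15–29: 3336 × 0.958 = 3196
30–44: 9293 × 0.944 = 8773
45–59: 2454 × 0.921 = 2260
60+: 6723 × 0.934 + 10379 × 0.41 = 6279 + 4255 = 10534
Population now: 0–14=1121, 15–29=3196, 30–44=8773, 45–59=2260, 60+=10534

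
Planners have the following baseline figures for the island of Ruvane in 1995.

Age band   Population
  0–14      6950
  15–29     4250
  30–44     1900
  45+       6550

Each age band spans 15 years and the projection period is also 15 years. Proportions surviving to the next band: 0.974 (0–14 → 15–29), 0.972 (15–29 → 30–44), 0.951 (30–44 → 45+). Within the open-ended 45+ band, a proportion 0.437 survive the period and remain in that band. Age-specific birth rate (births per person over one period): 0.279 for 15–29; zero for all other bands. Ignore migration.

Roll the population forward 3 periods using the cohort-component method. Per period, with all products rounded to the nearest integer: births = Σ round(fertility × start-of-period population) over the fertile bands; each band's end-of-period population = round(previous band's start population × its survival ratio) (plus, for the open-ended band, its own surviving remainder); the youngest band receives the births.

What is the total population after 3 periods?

12150

[period 1]
Births: 4250 * 0.279 = 1186
15–29: 6950 * 0.974 = 6769
30–44: 4250 * 0.972 = 4131
45+: 1900 * 0.951 + 6550 * 0.437 = 1807 + 2862 = 4669
Giving 1186 / 6769 / 4131 / 4669.
[period 2]
Births: 6769 * 0.279 = 1889
15–29: 1186 * 0.974 = 1155
30–44: 6769 * 0.972 = 6579
45+: 4131 * 0.951 + 4669 * 0.437 = 3929 + 2040 = 5969
Giving 1889 / 1155 / 6579 / 5969.
[period 3]
Births: 1155 * 0.279 = 322
15–29: 1889 * 0.974 = 1840
30–44: 1155 * 0.972 = 1123
45+: 6579 * 0.951 + 5969 * 0.437 = 6257 + 2608 = 8865
Giving 322 / 1840 / 1123 / 8865.
Total after period 3: 322 + 1840 + 1123 + 8865 = 12150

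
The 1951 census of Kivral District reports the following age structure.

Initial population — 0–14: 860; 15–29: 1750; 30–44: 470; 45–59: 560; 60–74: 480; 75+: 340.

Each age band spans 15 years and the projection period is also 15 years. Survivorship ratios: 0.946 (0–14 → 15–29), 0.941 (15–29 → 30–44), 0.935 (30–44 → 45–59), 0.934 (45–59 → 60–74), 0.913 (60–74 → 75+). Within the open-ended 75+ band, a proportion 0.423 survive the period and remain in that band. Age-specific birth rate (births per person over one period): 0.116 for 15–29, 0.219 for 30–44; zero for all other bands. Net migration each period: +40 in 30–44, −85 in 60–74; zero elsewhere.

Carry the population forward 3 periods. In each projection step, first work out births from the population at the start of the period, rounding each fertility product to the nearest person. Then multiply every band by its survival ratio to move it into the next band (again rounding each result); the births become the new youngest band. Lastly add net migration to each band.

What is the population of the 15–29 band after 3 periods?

438

Period 1:
Births: 1750 × 0.116 = 203, 470 × 0.219 = 103 → 306
15–29: 860 × 0.946 = 814
30–44: 1750 × 0.941 = 1647
45–59: 470 × 0.935 = 439
60–74: 560 × 0.934 = 523
75+: 480 × 0.913 + 340 × 0.423 = 438 + 144 = 582
Net migration: 30–44 + 40 → 1687; 60–74 − 85 → 438
Giving 306 / 814 / 1687 / 439 / 438 / 582.
Period 2:
Births: 814 × 0.116 = 94, 1687 × 0.219 = 369 → 463
15–29: 306 × 0.946 = 289
30–44: 814 × 0.941 = 766
45–59: 1687 × 0.935 = 1577
60–74: 439 × 0.934 = 410
75+: 438 × 0.913 + 582 × 0.423 = 400 + 246 = 646
Net migration: 30–44 + 40 → 806; 60–74 − 85 → 325
Giving 463 / 289 / 806 / 1577 / 325 / 646.
Period 3:
Births: 289 × 0.116 = 34, 806 × 0.219 = 177 → 211
15–29: 463 × 0.946 = 438
30–44: 289 × 0.941 = 272
45–59: 806 × 0.935 = 754
60–74: 1577 × 0.934 = 1473
75+: 325 × 0.913 + 646 × 0.423 = 297 + 273 = 570
Net migration: 30–44 + 40 → 312; 60–74 − 85 → 1388
Giving 211 / 438 / 312 / 754 / 1388 / 570.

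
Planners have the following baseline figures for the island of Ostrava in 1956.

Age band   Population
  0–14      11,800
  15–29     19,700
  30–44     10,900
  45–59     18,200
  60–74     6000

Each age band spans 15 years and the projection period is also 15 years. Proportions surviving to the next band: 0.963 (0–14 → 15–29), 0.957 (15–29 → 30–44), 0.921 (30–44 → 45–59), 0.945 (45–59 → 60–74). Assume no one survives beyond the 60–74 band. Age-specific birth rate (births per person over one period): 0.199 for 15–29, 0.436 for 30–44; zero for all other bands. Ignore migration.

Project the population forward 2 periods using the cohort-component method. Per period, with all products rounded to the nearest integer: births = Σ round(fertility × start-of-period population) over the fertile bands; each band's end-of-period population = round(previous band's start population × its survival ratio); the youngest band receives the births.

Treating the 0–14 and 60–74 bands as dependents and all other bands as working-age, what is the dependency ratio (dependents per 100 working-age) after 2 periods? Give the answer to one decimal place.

54.6

(Groups numbered youngest = 1 to oldest = 5.)
— Period 1 —
Births: 19700 × 0.199 = 3920 ; 10900 × 0.436 = 4752 → total 8672
Group 2: 11800 × 0.963 = 11363
Group 3: 19700 × 0.957 = 18853
Group 4: 10900 × 0.921 = 10039
Group 5: 18200 × 0.945 = 17199
Giving 8672 / 11363 / 18853 / 10039 / 17199.
— Period 2 —
Births: 11363 × 0.199 = 2261 ; 18853 × 0.436 = 8220 → total 10481
Group 2: 8672 × 0.963 = 8351
Group 3: 11363 × 0.957 = 10874
Group 4: 18853 × 0.921 = 17364
Group 5: 10039 × 0.945 = 9487
Giving 10481 / 8351 / 10874 / 17364 / 9487.
Dependents (band 0–14 + band 60–74) = 10481 + 9487 = 19968; working-age = 36589; ratio = 19968/36589 × 100 = 54.6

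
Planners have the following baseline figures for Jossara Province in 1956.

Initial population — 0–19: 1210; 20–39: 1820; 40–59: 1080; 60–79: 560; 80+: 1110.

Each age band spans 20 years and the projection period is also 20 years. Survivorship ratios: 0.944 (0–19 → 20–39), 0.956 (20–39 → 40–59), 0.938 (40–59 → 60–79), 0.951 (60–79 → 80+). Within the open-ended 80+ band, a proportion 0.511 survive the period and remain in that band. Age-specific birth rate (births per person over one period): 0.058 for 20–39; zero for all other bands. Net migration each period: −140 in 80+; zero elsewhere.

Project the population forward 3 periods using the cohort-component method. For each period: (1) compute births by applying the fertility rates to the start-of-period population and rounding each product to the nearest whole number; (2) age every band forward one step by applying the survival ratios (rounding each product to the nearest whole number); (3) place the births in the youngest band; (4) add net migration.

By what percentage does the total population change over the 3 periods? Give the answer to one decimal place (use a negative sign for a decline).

Period 1.
Births: 1820 * 0.058 = 106
20–39: 1210 * 0.944 = 1142
40–59: 1820 * 0.956 = 1740
60–79: 1080 * 0.938 = 1013
80+: 560 * 0.951 + 1110 * 0.511 = 533 + 567 = 1100
Net migration: 80+ − 140 → 960
Giving 106 / 1142 / 1740 / 1013 / 960.
Period 2.
Births: 1142 * 0.058 = 66
20–39: 106 * 0.944 = 100
40–59: 1142 * 0.956 = 1092
60–79: 1740 * 0.938 = 1632
80+: 1013 * 0.951 + 960 * 0.511 = 963 + 491 = 1454
Net migration: 80+ − 140 → 1314
Giving 66 / 100 / 1092 / 1632 / 1314.
Period 3.
Births: 100 * 0.058 = 6
20–39: 66 * 0.944 = 62
40–59: 100 * 0.956 = 96
60–79: 1092 * 0.938 = 1024
80+: 1632 * 0.951 + 1314 * 0.511 = 1552 + 671 = 2223
Net migration: 80+ − 140 → 2083
Giving 6 / 62 / 96 / 1024 / 2083.
Total: 5780 → 3271; change = -2509; percentage change = -43.4%

-43.4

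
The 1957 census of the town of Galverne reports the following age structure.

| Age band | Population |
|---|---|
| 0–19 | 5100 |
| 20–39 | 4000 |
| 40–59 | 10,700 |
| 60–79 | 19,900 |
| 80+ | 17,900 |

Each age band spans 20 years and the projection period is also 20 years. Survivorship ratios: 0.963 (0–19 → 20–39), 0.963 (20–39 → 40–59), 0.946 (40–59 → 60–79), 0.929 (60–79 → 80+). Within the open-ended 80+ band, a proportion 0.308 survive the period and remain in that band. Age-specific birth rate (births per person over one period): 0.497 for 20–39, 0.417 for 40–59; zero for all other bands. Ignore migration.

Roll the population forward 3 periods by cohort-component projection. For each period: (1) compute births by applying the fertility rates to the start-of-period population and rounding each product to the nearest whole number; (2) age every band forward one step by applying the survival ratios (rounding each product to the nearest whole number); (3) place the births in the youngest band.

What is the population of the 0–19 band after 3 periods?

— Period 1 —
Births: 4000 * 0.497 = 1988, 10700 * 0.417 = 4462 ⇒ total 6450
20–39: 5100 * 0.963 = 4911
40–59: 4000 * 0.963 = 3852
60–79: 10700 * 0.946 = 10122
80+: 19900 * 0.929 + 17900 * 0.308 = 18487 + 5513 = 24000
Giving 6450 / 4911 / 3852 / 10122 / 24000.
— Period 2 —
Births: 4911 * 0.497 = 2441, 3852 * 0.417 = 1606 ⇒ total 4047
20–39: 6450 * 0.963 = 6211
40–59: 4911 * 0.963 = 4729
60–79: 3852 * 0.946 = 3644
80+: 10122 * 0.929 + 24000 * 0.308 = 9403 + 7392 = 16795
Giving 4047 / 6211 / 4729 / 3644 / 16795.
— Period 3 —
Births: 6211 * 0.497 = 3087, 4729 * 0.417 = 1972 ⇒ total 5059
20–39: 4047 * 0.963 = 3897
40–59: 6211 * 0.963 = 5981
60–79: 4729 * 0.946 = 4474
80+: 3644 * 0.929 + 16795 * 0.308 = 3385 + 5173 = 8558
Giving 5059 / 3897 / 5981 / 4474 / 8558.

5059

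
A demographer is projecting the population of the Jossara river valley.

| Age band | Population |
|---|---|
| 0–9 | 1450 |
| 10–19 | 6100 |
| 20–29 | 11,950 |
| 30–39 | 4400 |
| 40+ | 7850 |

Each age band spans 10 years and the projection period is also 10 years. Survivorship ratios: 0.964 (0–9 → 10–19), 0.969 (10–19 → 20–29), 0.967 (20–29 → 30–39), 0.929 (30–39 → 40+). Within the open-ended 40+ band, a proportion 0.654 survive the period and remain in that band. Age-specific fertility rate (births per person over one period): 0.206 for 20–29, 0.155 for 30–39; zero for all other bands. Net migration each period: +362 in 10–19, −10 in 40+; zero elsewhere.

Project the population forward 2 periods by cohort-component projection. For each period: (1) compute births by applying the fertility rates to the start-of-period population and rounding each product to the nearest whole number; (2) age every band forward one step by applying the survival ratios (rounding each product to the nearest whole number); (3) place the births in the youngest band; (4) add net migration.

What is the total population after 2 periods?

[period 1]
Births: 11950 × 0.206 = 2462 ; 4400 × 0.155 = 682 ⇒ total 3144
10–19: 1450 × 0.964 = 1398
20–29: 6100 × 0.969 = 5911
30–39: 11950 × 0.967 = 11556
40+: 4400 × 0.929 + 7850 × 0.654 = 4088 + 5134 = 9222
Net migration: 10–19 + 362 → 1760; 40+ − 10 → 9212
End of period: [3144, 1760, 5911, 11556, 9212]
[period 2]
Births: 5911 × 0.206 = 1218 ; 11556 × 0.155 = 1791 ⇒ total 3009
10–19: 3144 × 0.964 = 3031
20–29: 1760 × 0.969 = 1705
30–39: 5911 × 0.967 = 5716
40+: 11556 × 0.929 + 9212 × 0.654 = 10736 + 6025 = 16761
Net migration: 10–19 + 362 → 3393; 40+ − 10 → 16751
End of period: [3009, 3393, 1705, 5716, 16751]
Total after period 2: 3009 + 3393 + 1705 + 5716 + 16751 = 30574

30574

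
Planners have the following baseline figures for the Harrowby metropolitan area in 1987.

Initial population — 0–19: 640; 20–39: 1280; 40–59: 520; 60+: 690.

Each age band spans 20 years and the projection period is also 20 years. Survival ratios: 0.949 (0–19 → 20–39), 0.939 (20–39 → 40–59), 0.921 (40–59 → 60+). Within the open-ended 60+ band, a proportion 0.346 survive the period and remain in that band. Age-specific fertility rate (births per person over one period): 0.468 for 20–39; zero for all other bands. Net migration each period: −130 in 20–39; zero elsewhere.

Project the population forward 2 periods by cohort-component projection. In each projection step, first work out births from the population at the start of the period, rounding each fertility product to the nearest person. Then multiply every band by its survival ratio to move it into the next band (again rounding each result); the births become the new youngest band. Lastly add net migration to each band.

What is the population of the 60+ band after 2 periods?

After projecting period 1:
Births: 1280 * 0.468 = 599
20–39: 640 * 0.949 = 607
40–59: 1280 * 0.939 = 1202
60+: 520 * 0.921 + 690 * 0.346 = 479 + 239 = 718
Net migration: 20–39 − 130 → 477
Population now: 0–19=599, 20–39=477, 40–59=1202, 60+=718
After projecting period 2:
Births: 477 * 0.468 = 223
20–39: 599 * 0.949 = 568
40–59: 477 * 0.939 = 448
60+: 1202 * 0.921 + 718 * 0.346 = 1107 + 248 = 1355
Net migration: 20–39 − 130 → 438
Population now: 0–19=223, 20–39=438, 40–59=448, 60+=1355

1355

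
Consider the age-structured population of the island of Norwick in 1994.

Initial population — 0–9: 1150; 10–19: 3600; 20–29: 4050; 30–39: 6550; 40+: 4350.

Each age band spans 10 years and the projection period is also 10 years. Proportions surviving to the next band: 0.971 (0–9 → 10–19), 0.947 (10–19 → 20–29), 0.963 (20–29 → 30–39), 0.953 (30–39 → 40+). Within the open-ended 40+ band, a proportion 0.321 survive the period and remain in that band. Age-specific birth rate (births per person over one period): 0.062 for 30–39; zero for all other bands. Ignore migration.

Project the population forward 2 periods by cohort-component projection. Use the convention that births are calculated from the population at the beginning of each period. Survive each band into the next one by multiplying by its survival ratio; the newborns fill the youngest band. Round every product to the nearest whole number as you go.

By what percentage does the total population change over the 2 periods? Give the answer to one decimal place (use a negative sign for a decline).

-43.4

Period 1:
Births: 6550 × 0.062 = 406
10–19: 1150 × 0.971 = 1117
20–29: 3600 × 0.947 = 3409
30–39: 4050 × 0.963 = 3900
40+: 6550 × 0.953 + 4350 × 0.321 = 6242 + 1396 = 7638
Giving 406 / 1117 / 3409 / 3900 / 7638.
Period 2:
Births: 3900 × 0.062 = 242
10–19: 406 × 0.971 = 394
20–29: 1117 × 0.947 = 1058
30–39: 3409 × 0.963 = 3283
40+: 3900 × 0.953 + 7638 × 0.321 = 3717 + 2452 = 6169
Giving 242 / 394 / 1058 / 3283 / 6169.
Total: 19700 → 11146; change = -8554; percentage change = -43.4%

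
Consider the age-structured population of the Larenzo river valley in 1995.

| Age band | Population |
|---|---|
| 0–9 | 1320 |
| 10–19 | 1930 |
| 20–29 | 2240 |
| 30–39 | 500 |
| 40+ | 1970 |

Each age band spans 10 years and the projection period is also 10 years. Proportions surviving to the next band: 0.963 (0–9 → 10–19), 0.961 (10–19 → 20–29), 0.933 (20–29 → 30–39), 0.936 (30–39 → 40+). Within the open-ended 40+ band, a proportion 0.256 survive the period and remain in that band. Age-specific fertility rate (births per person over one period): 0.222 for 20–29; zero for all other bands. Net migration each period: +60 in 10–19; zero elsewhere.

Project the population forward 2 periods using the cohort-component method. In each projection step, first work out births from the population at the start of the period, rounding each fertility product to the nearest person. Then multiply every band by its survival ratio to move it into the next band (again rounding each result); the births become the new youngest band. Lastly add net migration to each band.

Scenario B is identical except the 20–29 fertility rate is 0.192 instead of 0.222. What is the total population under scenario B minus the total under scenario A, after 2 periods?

-121

Numbering the groups 1..5 from youngest to oldest:
[period 1]
Births: 2240 × 0.222 = 497
Group 2: 1320 × 0.963 = 1271
Group 3: 1930 × 0.961 = 1855
Group 4: 2240 × 0.933 = 2090
Group 5: 500 × 0.936 + 1970 × 0.256 = 468 + 504 = 972
Net migration: Group 2 + 60 → 1331
Population now: 0–9=497, 10–19=1331, 20–29=1855, 30–39=2090, 40+=972
[period 2]
Births: 1855 × 0.222 = 412
Group 2: 497 × 0.963 = 479
Group 3: 1331 × 0.961 = 1279
Group 4: 1855 × 0.933 = 1731
Group 5: 2090 × 0.936 + 972 × 0.256 = 1956 + 249 = 2205
Net migration: Group 2 + 60 → 539
Population now: 0–9=412, 10–19=539, 20–29=1279, 30–39=1731, 40+=2205
Scenario A total after 2 periods: 6166
Scenario B projection —
[period 1]
Births: 2240 × 0.192 = 430
Group 2: 1320 × 0.963 = 1271
Group 3: 1930 × 0.961 = 1855
Group 4: 2240 × 0.933 = 2090
Group 5: 500 × 0.936 + 1970 × 0.256 = 468 + 504 = 972
Net migration: Group 2 + 60 → 1331
Population now: 0–9=430, 10–19=1331, 20–29=1855, 30–39=2090, 40+=972
[period 2]
Births: 1855 × 0.192 = 356
Group 2: 430 × 0.963 = 414
Group 3: 1331 × 0.961 = 1279
Group 4: 1855 × 0.933 = 1731
Group 5: 2090 × 0.936 + 972 × 0.256 = 1956 + 249 = 2205
Net migration: Group 2 + 60 → 474
Population now: 0–9=356, 10–19=474, 20–29=1279, 30–39=1731, 40+=2205
Scenario B total after 2 periods: 6045
Difference B − A = 6045 − 6166 = -121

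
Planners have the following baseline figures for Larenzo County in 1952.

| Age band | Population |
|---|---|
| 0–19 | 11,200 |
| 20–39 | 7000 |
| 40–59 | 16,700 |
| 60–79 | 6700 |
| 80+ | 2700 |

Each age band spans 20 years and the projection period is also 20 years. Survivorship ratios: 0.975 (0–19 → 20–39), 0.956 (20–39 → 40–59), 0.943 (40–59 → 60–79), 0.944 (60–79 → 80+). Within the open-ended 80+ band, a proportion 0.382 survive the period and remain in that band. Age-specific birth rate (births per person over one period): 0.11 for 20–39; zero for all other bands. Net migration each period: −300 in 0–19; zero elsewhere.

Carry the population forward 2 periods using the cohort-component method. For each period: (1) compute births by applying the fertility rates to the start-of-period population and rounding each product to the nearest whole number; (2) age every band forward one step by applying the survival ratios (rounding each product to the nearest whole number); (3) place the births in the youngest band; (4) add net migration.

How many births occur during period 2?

Numbering the bands 1..5 from youngest to oldest:
After projecting period 1:
Births: 7000 * 0.11 = 770
Band 2: 11200 * 0.975 = 10920
Band 3: 7000 * 0.956 = 6692
Band 4: 16700 * 0.943 = 15748
Band 5: 6700 * 0.944 + 2700 * 0.382 = 6325 + 1031 = 7356
Net migration: Band 1 − 300 → 470
Giving 470 / 10920 / 6692 / 15748 / 7356.
After projecting period 2:
Births: 10920 * 0.11 = 1201
Band 2: 470 * 0.975 = 458
Band 3: 10920 * 0.956 = 10440
Band 4: 6692 * 0.943 = 6311
Band 5: 15748 * 0.944 + 7356 * 0.382 = 14866 + 2810 = 17676
Net migration: Band 1 − 300 → 901
Giving 901 / 458 / 10440 / 6311 / 17676.

1201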